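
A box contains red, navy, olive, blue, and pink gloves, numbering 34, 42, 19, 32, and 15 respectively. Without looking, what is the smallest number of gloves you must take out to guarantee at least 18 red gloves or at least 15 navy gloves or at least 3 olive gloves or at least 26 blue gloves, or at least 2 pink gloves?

The worst case stops just short of every target: 17 red, 14 navy, 2 olive, 25 blue, 1 pink — 17 + 14 + 2 + 25 + 1 = 59 gloves.
One more glove must push some color to its target, so 59 + 1 = 60.

60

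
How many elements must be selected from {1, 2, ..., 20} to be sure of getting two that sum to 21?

Partition {1, …, 20} into 10 pairs: {1,20}, {2,19}, …, {10,11}.
Choosing 10 integers — say the integers 1 through 10 — takes one from each pair and avoids the property.
Choosing 11 forces two into the same pair by pigeonhole, and those sum to 21. So 11.

11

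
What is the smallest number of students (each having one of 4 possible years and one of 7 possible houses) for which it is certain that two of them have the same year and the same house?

29

There are 4 × 7 = 28 (year, house) combinations acting as pigeonholes.
With 28 students we could place one in each, avoiding any repeat.
One more forces some (year, house) pair to hold 2, so 28 + 1 = 29.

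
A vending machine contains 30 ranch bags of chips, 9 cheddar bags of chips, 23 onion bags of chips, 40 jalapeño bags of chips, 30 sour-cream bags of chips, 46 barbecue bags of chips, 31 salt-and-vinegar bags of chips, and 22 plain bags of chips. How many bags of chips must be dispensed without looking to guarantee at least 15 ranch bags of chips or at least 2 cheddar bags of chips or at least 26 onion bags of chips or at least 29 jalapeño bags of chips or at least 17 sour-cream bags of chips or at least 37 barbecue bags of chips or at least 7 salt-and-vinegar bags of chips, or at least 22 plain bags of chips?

146

Each of the 8 flavors has its own threshold; avoid all of them simultaneously.
The worst case stops just short of every target: 14 ranch, 1 cheddar, all 23 onion, 28 jalapeño, 16 sour-cream, 36 barbecue, 6 salt-and-vinegar, 21 plain — 14 + 1 + 23 + 28 + 16 + 36 + 6 + 21 = 145 bags of chips.
One more bag of chips must push some flavor to its target, so 145 + 1 = 146.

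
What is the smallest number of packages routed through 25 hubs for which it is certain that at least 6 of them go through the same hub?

There are 25 hubs acting as pigeonholes.
With 25 × 5 = 125 packages we could place exactly 5 in each, with no class reaching 6.
One more forces some class to hold 6, so 125 + 1 = 126.

126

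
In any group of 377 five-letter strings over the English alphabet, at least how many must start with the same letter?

15

The 377 five-letter strings over the English alphabet fall into 26 possible first letters.
If each of the 26 possible first letters held at most 14, the total would be at most 26 × 14 = 364 < 377, a contradiction.
So at least one holds ⌈377/26⌉ = 15.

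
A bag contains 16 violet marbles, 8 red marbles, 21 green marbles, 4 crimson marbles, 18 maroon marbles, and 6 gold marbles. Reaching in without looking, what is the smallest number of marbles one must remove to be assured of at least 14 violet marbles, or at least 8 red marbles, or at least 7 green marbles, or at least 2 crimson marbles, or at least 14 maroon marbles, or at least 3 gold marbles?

43

Each of the 6 colors has its own threshold; avoid all of them simultaneously.
The worst case stops just short of every target: 13 violet, 7 red, 6 green, 1 crimson, 13 maroon, 2 gold — 13 + 7 + 6 + 1 + 13 + 2 = 42 marbles.
One more marble must push some color to its target, so 42 + 1 = 43.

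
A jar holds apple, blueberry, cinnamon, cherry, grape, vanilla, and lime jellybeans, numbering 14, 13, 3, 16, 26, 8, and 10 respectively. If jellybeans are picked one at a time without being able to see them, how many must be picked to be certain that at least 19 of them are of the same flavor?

In the worst case we take at most 18 of each flavor, but all 14 apple, all 13 blueberry, all 3 cinnamon, all 16 cherry, all 8 vanilla, and all 10 lime (fewer than 18), giving 14 + 13 + 3 + 16 + 18 + 8 + 10 = 82.
One more jellybean then forces some flavor to 19, so 82 + 1 = 83.

83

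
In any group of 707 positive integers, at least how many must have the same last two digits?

8

There are 100 possible two-digit endings, which serve as the pigeonholes.
If each of the 100 possible two-digit endings held at most 7, the total would be at most 100 × 7 = 700 < 707, a contradiction.
So at least one holds ⌈707/100⌉ = 8.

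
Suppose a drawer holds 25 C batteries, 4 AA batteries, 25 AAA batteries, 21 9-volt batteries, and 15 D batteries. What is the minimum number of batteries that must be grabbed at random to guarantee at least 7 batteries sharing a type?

Treat the 5 types as pigeonholes.
In the worst case we take at most 6 of each type, but all 4 AA (fewer than 6), giving 6 + 4 + 6 + 6 + 6 = 28.
One more battery then forces some type to 7, so 28 + 1 = 29.

29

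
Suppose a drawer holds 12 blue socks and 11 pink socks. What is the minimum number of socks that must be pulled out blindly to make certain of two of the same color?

3

The worst case takes 1 sock of each color without reaching 2 of any: 2 × 1 = 2.
The next sock must bring some color to 2, so 2 + 1 = 3.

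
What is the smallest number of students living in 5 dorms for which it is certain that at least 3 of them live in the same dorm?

There are 5 dorms acting as pigeonholes.
With 5 × 2 = 10 students we could place exactly 2 in each, with no class reaching 3.
One more forces some class to hold 3, so 10 + 1 = 11.

11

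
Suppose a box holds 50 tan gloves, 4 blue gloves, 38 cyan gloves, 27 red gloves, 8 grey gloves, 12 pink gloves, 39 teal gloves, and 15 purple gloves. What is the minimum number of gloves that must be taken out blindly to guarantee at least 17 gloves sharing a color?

In the worst case we take at most 16 of each color, but all 4 blue, all 8 grey, all 12 pink, and all 15 purple (fewer than 16), giving 16 + 4 + 16 + 16 + 8 + 12 + 16 + 15 = 103.
One more glove then forces some color to 17, so 103 + 1 = 104.

104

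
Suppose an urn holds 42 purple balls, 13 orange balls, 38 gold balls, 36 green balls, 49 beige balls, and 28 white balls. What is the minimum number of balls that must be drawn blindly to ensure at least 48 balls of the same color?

205

In the worst case we take at most 47 of each color, but all 42 purple, all 13 orange, all 38 gold, all 36 green, and all 28 white (fewer than 47), giving 42 + 13 + 38 + 36 + 47 + 28 = 204.
One more ball then forces some color to 48, so 204 + 1 = 205.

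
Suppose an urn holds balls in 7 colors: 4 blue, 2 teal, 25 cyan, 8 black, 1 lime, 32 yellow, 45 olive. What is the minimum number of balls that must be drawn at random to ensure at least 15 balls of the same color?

In the worst case we take at most 14 of each color, but all 4 blue, all 2 teal, all 8 black, and all 1 lime (fewer than 14), giving 4 + 2 + 14 + 8 + 1 + 14 + 14 = 57.
One more ball then forces some color to 15, so 57 + 1 = 58.

58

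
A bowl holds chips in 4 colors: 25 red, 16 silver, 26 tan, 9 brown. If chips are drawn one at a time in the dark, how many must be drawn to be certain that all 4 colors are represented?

The hardest color to obtain is brown: we could draw every other chip first — 76 − 9 = 67 chips — without a single brown one.
The next draw must be brown, so 67 + 1 = 68.

68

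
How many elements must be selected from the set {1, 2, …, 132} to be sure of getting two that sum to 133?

Partition {1, …, 132} into 66 pairs: {1,132}, {2,131}, …, {66,67}.
Choosing 66 integers — say the integers 1 through 66 — takes one from each pair and avoids the property.
Choosing 67 forces two into the same pair by pigeonhole, and those sum to 133. So 67.

67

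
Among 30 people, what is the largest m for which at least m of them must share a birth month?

There are 12 months of the year, which serve as the pigeonholes.
If each of the 12 months of the year held at most 2, the total would be at most 12 × 2 = 24 < 30, a contradiction.
So at least one holds ⌈30/12⌉ = 3.

3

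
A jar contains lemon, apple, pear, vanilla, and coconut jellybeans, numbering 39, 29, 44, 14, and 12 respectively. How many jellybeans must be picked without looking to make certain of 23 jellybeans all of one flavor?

93

In the worst case we take at most 22 of each flavor, but all 14 vanilla and all 12 coconut (fewer than 22), giving 22 + 22 + 22 + 14 + 12 = 92.
One more jellybean then forces some flavor to 23, so 92 + 1 = 93.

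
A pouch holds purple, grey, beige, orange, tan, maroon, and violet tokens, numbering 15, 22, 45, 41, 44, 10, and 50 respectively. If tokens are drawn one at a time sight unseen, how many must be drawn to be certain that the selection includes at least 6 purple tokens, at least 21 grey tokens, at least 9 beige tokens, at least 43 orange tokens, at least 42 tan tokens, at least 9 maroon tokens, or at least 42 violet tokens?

165

The worst case stops just short of every target: 5 purple, 20 grey, 8 beige, all 41 orange, 41 tan, 8 maroon, 41 violet — 5 + 20 + 8 + 41 + 41 + 8 + 41 = 164 tokens.
One more token must push some color to its target, so 164 + 1 = 165.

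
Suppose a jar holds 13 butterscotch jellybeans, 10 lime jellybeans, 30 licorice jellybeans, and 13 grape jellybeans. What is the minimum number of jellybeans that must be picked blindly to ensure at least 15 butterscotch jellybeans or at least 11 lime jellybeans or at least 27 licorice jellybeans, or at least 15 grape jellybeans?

Each of the 4 flavors has its own threshold; avoid all of them simultaneously.
The worst case stops just short of every target: all 13 butterscotch, 10 lime, 26 licorice, all 13 grape — 13 + 10 + 26 + 13 = 62 jellybeans.
One more jellybean must push some flavor to its target, so 62 + 1 = 63.

63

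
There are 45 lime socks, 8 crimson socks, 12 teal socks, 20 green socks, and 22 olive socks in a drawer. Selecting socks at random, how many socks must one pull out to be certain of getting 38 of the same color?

100

In the worst case we take at most 37 of each color, but all 8 crimson, all 12 teal, all 20 green, and all 22 olive (fewer than 37), giving 37 + 8 + 12 + 20 + 22 = 99.
One more sock then forces some color to 38, so 99 + 1 = 100.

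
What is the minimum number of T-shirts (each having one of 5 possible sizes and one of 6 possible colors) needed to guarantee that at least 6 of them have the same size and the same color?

There are 5 × 6 = 30 (size, color) combinations acting as pigeonholes.
With 30 × 5 = 150 T-shirts we could place exactly 5 in each, with no (size, color) pair reaching 6.
One more forces some (size, color) pair to hold 6, so 150 + 1 = 151.

151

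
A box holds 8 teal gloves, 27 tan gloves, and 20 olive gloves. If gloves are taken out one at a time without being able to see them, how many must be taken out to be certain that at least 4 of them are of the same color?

The worst case takes 3 gloves of each color without reaching 4 of any: 3 × 3 = 9.
The next glove must bring some color to 4, so 9 + 1 = 10.

10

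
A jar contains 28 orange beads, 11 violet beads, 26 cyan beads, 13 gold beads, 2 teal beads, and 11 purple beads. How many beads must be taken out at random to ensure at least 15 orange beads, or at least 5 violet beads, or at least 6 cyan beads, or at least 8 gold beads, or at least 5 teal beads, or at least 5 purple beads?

The worst case stops just short of every target: 14 orange, 4 violet, 5 cyan, 7 gold, all 2 teal, 4 purple — 14 + 4 + 5 + 7 + 2 + 4 = 36 beads.
One more bead must push some color to its target, so 36 + 1 = 37.

37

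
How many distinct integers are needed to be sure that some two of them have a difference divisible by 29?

Two integers differ by a multiple of 29 exactly when they share a remainder mod 29.
There are 29 residue classes mod 29, so 29 integers can all lie in distinct classes.
One more integer must repeat a residue, giving a difference divisible by 29. So n = 29 + 1 = 30.

30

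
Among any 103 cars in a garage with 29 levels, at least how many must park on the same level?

4

If each of the 29 levels held at most 3, the total would be at most 29 × 3 = 87 < 103, a contradiction.
So at least one holds ⌈103/29⌉ = 4.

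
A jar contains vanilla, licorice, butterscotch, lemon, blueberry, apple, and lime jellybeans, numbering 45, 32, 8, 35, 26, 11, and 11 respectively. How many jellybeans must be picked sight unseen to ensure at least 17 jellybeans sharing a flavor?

95

Treat the 7 flavors as pigeonholes.
In the worst case we take at most 16 of each flavor, but all 8 butterscotch, all 11 apple, and all 11 lime (fewer than 16), giving 16 + 16 + 8 + 16 + 16 + 11 + 11 = 94.
One more jellybean then forces some flavor to 17, so 94 + 1 = 95.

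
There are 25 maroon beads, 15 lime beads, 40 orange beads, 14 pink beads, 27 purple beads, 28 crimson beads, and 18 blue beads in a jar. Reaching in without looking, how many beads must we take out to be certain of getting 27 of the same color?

In the worst case we take at most 26 of each color, but all 25 maroon, all 15 lime, all 14 pink, and all 18 blue (fewer than 26), giving 25 + 15 + 26 + 14 + 26 + 26 + 18 = 150.
One more bead then forces some color to 27, so 150 + 1 = 151.

151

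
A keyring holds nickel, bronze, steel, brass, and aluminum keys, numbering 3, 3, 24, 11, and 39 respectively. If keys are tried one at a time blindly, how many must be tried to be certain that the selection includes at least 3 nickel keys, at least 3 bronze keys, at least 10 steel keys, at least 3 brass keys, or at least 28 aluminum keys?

The worst case stops just short of every target: 2 nickel, 2 bronze, 9 steel, 2 brass, 27 aluminum — 2 + 2 + 9 + 2 + 27 = 42 keys.
One more key must push some type to its target, so 42 + 1 = 43.

43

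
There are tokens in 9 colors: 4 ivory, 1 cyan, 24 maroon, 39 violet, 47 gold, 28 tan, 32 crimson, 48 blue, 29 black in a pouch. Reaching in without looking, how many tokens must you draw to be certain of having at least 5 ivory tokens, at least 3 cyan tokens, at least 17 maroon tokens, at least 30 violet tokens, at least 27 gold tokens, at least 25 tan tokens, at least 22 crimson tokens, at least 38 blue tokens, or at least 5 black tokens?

The worst case stops just short of every target: 4 ivory, all 1 cyan, 16 maroon, 29 violet, 26 gold, 24 tan, 21 crimson, 37 blue, 4 black — 4 + 1 + 16 + 29 + 26 + 24 + 21 + 37 + 4 = 162 tokens.
One more token must push some color to its target, so 162 + 1 = 163.

163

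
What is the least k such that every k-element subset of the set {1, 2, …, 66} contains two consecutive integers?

Partition {1, …, 66} into 33 pairs: {1,2}, {3,4}, …, {65,66}.
Choosing 33 integers — say the 33 even numbers 2, 4, …, 66 — takes one from each pair and avoids the property.
Choosing 34 forces two into the same pair by pigeonhole, and those are consecutive. So 34.

34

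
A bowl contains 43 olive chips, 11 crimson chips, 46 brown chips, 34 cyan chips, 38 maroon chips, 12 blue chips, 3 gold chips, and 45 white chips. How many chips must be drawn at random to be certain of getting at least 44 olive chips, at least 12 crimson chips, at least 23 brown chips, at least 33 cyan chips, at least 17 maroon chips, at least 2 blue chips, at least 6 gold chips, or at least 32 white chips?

The worst case stops just short of every target: 43 olive, 11 crimson, 22 brown, 32 cyan, 16 maroon, 1 blue, all 3 gold, 31 white — 43 + 11 + 22 + 32 + 16 + 1 + 3 + 31 = 159 chips.
One more chip must push some color to its target, so 159 + 1 = 160.

160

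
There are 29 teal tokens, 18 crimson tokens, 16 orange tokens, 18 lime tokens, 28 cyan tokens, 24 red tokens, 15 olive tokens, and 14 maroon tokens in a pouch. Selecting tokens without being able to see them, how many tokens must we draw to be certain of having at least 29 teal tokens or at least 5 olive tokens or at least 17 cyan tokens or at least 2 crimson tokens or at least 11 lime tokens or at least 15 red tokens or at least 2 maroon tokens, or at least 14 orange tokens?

88

Each of the 8 colors has its own threshold; avoid all of them simultaneously.
The worst case stops just short of every target: 28 teal, 1 crimson, 13 orange, 10 lime, 16 cyan, 14 red, 4 olive, 1 maroon — 28 + 1 + 13 + 10 + 16 + 14 + 4 + 1 = 87 tokens.
One more token must push some color to its target, so 87 + 1 = 88.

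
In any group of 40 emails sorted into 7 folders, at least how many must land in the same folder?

6

The 40 emails fall into 7 folders.
If each of the 7 folders held at most 5, the total would be at most 7 × 5 = 35 < 40, a contradiction.
So at least one holds ⌈40/7⌉ = 6.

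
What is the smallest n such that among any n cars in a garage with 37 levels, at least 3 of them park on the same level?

There are 37 levels acting as pigeonholes.
With 37 × 2 = 74 cars we could place exactly 2 in each, with no class reaching 3.
One more forces some class to hold 3, so 74 + 1 = 75.

75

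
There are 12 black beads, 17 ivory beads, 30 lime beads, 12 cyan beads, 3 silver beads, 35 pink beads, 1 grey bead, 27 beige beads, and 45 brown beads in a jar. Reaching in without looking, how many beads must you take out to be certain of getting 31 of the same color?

In the worst case we take at most 30 of each color, but all 12 black, all 17 ivory, all 12 cyan, all 3 silver, all 1 grey, and all 27 beige (fewer than 30), giving 12 + 17 + 30 + 12 + 3 + 30 + 1 + 27 + 30 = 162.
One more bead then forces some color to 31, so 162 + 1 = 163.

163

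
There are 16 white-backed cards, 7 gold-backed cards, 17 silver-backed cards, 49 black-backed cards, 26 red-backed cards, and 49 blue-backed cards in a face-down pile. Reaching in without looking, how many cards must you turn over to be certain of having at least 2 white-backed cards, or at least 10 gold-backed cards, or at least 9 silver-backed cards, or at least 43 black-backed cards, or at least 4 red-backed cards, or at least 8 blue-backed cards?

69

The worst case stops just short of every target: 1 white-backed, all 7 gold-backed, 8 silver-backed, 42 black-backed, 3 red-backed, 7 blue-backed — 1 + 7 + 8 + 42 + 3 + 7 = 68 cards.
One more card must push some back color to its target, so 68 + 1 = 69.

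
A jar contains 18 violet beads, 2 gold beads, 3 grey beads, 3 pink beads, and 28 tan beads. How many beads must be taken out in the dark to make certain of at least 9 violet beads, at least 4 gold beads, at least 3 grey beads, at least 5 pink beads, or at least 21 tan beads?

Each of the 5 colors has its own threshold; avoid all of them simultaneously.
The worst case stops just short of every target: 8 violet, all 2 gold, 2 grey, all 3 pink, 20 tan — 8 + 2 + 2 + 3 + 20 = 35 beads.
One more bead must push some color to its target, so 35 + 1 = 36.

36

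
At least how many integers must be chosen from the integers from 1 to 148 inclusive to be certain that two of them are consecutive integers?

75

Partition {1, …, 148} into 74 pairs: {1,2}, {3,4}, …, {147,148}.
Choosing 74 integers — say the 74 even numbers 2, 4, …, 148 — takes one from each pair and avoids the property.
Choosing 75 forces two into the same pair by pigeonhole, and those are consecutive. So 75.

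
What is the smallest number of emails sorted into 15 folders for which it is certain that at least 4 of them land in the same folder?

46

There are 15 folders acting as pigeonholes.
With 15 × 3 = 45 emails we could place exactly 3 in each, with no class reaching 4.
One more forces some class to hold 4, so 45 + 1 = 46.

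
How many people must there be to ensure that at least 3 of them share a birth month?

25

There are 12 months of the year acting as pigeonholes.
With 12 × 2 = 24 people we could place exactly 2 in each, with no class reaching 3.
One more forces some class to hold 3, so 24 + 1 = 25.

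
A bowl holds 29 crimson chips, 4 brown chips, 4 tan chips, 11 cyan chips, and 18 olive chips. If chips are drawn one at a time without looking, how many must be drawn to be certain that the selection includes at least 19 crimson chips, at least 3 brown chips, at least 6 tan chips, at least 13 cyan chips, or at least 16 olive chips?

The worst case stops just short of every target: 18 crimson, 2 brown, all 4 tan, all 11 cyan, 15 olive — 18 + 2 + 4 + 11 + 15 = 50 chips.
One more chip must push some color to its target, so 50 + 1 = 51.

51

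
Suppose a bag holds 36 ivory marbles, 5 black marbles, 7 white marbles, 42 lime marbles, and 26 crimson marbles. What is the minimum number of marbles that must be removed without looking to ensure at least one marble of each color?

112

The hardest color to obtain is black: we could draw every other marble first — 116 − 5 = 111 marbles — without a single black one.
The next draw must be black, so 111 + 1 = 112.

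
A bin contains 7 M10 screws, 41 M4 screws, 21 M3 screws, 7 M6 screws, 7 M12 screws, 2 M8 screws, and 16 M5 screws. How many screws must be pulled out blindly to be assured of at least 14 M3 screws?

94

The worst case draws every non-M3 screw first: 7 + 41 + 7 + 7 + 2 + 16 = 80.
The next 14 draws are then forced to be M3, giving 80 + 14 = 94.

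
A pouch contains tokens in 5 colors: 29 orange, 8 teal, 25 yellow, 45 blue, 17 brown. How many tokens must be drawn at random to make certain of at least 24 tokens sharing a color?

In the worst case we take at most 23 of each color, but all 8 teal and all 17 brown (fewer than 23), giving 23 + 8 + 23 + 23 + 17 = 94.
One more token then forces some color to 24, so 94 + 1 = 95.

95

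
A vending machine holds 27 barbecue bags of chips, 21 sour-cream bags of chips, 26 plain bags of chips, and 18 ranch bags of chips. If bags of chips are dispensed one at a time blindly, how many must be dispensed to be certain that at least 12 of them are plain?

78

To avoid plain bags of chips as long as possible, exhaust the other 3 flavors first.
The worst case draws every non-plain bag of chips first: 27 + 21 + 18 = 66.
The next 12 draws are then forced to be plain, giving 66 + 12 = 78.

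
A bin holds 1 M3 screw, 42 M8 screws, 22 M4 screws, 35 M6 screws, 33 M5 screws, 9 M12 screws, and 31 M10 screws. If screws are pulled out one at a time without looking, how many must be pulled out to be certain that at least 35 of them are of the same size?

165

Treat the 7 sizes as pigeonholes.
In the worst case we take at most 34 of each size, but all 1 M3, all 22 M4, all 33 M5, all 9 M12, and all 31 M10 (fewer than 34), giving 1 + 34 + 22 + 34 + 33 + 9 + 31 = 164.
One more screw then forces some size to 35, so 164 + 1 = 165.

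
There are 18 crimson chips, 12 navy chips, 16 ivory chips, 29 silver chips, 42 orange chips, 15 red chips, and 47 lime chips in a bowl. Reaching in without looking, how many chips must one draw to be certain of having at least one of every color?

The hardest color to obtain is navy: we could draw every other chip first — 179 − 12 = 167 chips — without a single navy one.
The next draw must be navy, so 167 + 1 = 168.

168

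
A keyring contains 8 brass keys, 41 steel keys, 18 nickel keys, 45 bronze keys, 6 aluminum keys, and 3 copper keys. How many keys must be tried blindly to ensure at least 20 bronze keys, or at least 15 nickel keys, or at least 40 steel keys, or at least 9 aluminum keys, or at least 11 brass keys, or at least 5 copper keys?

90

The worst case stops just short of every target: all 8 brass, 39 steel, 14 nickel, 19 bronze, all 6 aluminum, all 3 copper — 8 + 39 + 14 + 19 + 6 + 3 = 89 keys.
One more key must push some type to its target, so 89 + 1 = 90.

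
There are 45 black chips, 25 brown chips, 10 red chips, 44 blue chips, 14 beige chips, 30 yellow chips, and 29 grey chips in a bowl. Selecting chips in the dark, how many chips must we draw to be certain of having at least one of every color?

The hardest color to obtain is red: we could draw every other chip first — 197 − 10 = 187 chips — without a single red one.
The next draw must be red, so 187 + 1 = 188.

188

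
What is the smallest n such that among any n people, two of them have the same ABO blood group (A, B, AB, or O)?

5

There are 4 ABO blood groups acting as pigeonholes.
With 4 people we could place one in each, avoiding any repeat.
One more forces some class to hold 2, so 4 + 1 = 5.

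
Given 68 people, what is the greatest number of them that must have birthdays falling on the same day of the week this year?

10

If each of the 7 days of the week held at most 9, the total would be at most 7 × 9 = 63 < 68, a contradiction.
So at least one holds ⌈68/7⌉ = 10.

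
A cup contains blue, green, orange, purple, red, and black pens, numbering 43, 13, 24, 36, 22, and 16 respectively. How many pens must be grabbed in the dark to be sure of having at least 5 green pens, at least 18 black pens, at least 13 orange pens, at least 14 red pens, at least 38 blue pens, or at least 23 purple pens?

105

The worst case stops just short of every target: 37 blue, 4 green, 12 orange, 22 purple, 13 red, all 16 black — 37 + 4 + 12 + 22 + 13 + 16 = 104 pens.
One more pen must push some ink color to its target, so 104 + 1 = 105.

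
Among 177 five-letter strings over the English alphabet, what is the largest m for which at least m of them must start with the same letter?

7

The 177 five-letter strings over the English alphabet fall into 26 possible first letters.
If each of the 26 possible first letters held at most 6, the total would be at most 26 × 6 = 156 < 177, a contradiction.
So at least one holds ⌈177/26⌉ = 7.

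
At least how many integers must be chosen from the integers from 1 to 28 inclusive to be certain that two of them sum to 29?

Partition {1, …, 28} into 14 pairs: {1,28}, {2,27}, …, {14,15}.
Choosing 14 integers — say the integers 1 through 14 — takes one from each pair and avoids the property.
Choosing 15 forces two into the same pair by pigeonhole, and those sum to 29. So 15.

15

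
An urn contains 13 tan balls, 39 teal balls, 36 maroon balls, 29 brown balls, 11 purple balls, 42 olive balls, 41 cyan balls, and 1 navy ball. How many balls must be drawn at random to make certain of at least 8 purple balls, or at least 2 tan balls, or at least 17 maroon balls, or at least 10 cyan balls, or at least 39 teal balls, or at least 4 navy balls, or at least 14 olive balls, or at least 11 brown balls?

Each of the 8 colors has its own threshold; avoid all of them simultaneously.
The worst case stops just short of every target: 1 tan, 38 teal, 16 maroon, 10 brown, 7 purple, 13 olive, 9 cyan, all 1 navy — 1 + 38 + 16 + 10 + 7 + 13 + 9 + 1 = 95 balls.
One more ball must push some color to its target, so 95 + 1 = 96.

96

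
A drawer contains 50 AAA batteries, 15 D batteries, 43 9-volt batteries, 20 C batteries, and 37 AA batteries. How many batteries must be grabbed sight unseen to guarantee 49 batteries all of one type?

In the worst case we take at most 48 of each type, but all 15 D, all 43 9-volt, all 20 C, and all 37 AA (fewer than 48), giving 48 + 15 + 43 + 20 + 37 = 163.
One more battery then forces some type to 49, so 163 + 1 = 164.

164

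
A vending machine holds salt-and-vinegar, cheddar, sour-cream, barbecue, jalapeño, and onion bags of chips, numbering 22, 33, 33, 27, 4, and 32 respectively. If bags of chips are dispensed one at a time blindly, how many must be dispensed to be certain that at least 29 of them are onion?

148

To avoid onion bags of chips as long as possible, exhaust the other 5 flavors first.
The worst case draws every non-onion bag of chips first: 22 + 33 + 33 + 27 + 4 = 119.
The next 29 draws are then forced to be onion, giving 119 + 29 = 148.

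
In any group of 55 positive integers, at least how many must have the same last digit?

6

There are 10 possible last digits, which serve as the pigeonholes.
If each of the 10 possible last digits held at most 5, the total would be at most 10 × 5 = 50 < 55, a contradiction.
So at least one holds ⌈55/10⌉ = 6.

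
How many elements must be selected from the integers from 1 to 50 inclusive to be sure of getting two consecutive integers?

26

Partition {1, …, 50} into 25 pairs: {1,2}, {3,4}, …, {49,50}.
Choosing 25 integers — say the 25 even numbers 2, 4, …, 50 — takes one from each pair and avoids the property.
Choosing 26 forces two into the same pair by pigeonhole, and those are consecutive. So 26.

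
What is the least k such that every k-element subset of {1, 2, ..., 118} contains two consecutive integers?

Partition {1, …, 118} into 59 pairs: {1,2}, {3,4}, …, {117,118}.
Choosing 59 integers — say the 59 even numbers 2, 4, …, 118 — takes one from each pair and avoids the property.
Choosing 60 forces two into the same pair by pigeonhole, and those are consecutive. So 60.

60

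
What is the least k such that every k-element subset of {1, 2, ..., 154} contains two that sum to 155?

Partition {1, …, 154} into 77 pairs: {1,154}, {2,153}, …, {77,78}.
Choosing 77 integers — say the integers 1 through 77 — takes one from each pair and avoids the property.
Choosing 78 forces two into the same pair by pigeonhole, and those sum to 155. So 78.

78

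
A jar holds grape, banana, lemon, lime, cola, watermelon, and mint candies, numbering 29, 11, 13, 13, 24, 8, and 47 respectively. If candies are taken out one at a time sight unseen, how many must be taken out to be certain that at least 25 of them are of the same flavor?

118

In the worst case we take at most 24 of each flavor, but all 11 banana, all 13 lemon, all 13 lime, and all 8 watermelon (fewer than 24), giving 24 + 11 + 13 + 13 + 24 + 8 + 24 = 117.
One more candy then forces some flavor to 25, so 117 + 1 = 118.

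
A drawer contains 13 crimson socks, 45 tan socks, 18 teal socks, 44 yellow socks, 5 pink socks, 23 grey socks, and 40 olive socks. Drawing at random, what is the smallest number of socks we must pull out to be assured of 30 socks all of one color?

Treat the 7 colors as pigeonholes.
In the worst case we take at most 29 of each color, but all 13 crimson, all 18 teal, all 5 pink, and all 23 grey (fewer than 29), giving 13 + 29 + 18 + 29 + 5 + 23 + 29 = 146.
One more sock then forces some color to 30, so 146 + 1 = 147.

147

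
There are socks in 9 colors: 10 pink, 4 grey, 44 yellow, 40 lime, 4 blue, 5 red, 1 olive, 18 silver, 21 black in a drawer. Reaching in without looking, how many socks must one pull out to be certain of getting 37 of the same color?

Treat the 9 colors as pigeonholes.
In the worst case we take at most 36 of each color, but all 10 pink, all 4 grey, all 4 blue, all 5 red, all 1 olive, all 18 silver, and all 21 black (fewer than 36), giving 10 + 4 + 36 + 36 + 4 + 5 + 1 + 18 + 21 = 135.
One more sock then forces some color to 37, so 135 + 1 = 136.

136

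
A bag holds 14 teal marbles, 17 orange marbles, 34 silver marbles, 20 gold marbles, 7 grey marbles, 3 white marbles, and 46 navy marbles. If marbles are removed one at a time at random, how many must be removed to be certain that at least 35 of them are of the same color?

130

Treat the 7 colors as pigeonholes.
In the worst case we take at most 34 of each color, but all 14 teal, all 17 orange, all 20 gold, all 7 grey, and all 3 white (fewer than 34), giving 14 + 17 + 34 + 20 + 7 + 3 + 34 = 129.
One more marble then forces some color to 35, so 129 + 1 = 130.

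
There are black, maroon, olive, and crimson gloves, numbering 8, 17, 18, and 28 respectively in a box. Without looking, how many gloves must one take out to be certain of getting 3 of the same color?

9

The worst case takes 2 gloves of each color without reaching 3 of any: 4 × 2 = 8.
The next glove must bring some color to 3, so 8 + 1 = 9.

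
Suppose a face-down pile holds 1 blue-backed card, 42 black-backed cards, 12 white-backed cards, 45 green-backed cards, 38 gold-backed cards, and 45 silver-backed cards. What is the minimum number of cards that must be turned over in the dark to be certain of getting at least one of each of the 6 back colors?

183

The hardest back color to obtain is blue-backed: we could draw every other card first — 183 − 1 = 182 cards — without a single blue-backed one.
The next draw must be blue-backed, so 182 + 1 = 183.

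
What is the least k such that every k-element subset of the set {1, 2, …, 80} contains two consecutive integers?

Partition {1, …, 80} into 40 pairs: {1,2}, {3,4}, …, {79,80}.
Choosing 40 integers — say the 40 even numbers 2, 4, …, 80 — takes one from each pair and avoids the property.
Choosing 41 forces two into the same pair by pigeonhole, and those are consecutive. So 41.

41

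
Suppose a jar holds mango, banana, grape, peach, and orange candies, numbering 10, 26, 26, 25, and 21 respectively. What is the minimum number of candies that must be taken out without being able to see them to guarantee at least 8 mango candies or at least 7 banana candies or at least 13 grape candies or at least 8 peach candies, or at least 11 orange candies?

43

The worst case stops just short of every target: 7 mango, 6 banana, 12 grape, 7 peach, 10 orange — 7 + 6 + 12 + 7 + 10 = 42 candies.
One more candy must push some flavor to its target, so 42 + 1 = 43.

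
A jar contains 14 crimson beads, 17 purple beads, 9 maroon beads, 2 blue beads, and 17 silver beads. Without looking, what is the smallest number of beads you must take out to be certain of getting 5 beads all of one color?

Treat the 5 colors as pigeonholes.
In the worst case we take at most 4 of each color, but all 2 blue (fewer than 4), giving 4 + 4 + 4 + 2 + 4 = 18.
One more bead then forces some color to 5, so 18 + 1 = 19.

19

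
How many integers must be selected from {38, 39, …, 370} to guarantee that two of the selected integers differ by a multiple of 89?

90

Group the integers by remainder mod 89; there are 89 residue classes, each nonempty in this range.
Choosing one from each class (89 integers) avoids any shared remainder.
One more choice must repeat a class, so two differ by a multiple of 89. Hence 89 + 1 = 90.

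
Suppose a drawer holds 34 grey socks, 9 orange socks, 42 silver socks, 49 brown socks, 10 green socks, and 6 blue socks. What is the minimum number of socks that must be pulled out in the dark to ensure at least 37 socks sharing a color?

132

In the worst case we take at most 36 of each color, but all 34 grey, all 9 orange, all 10 green, and all 6 blue (fewer than 36), giving 34 + 9 + 36 + 36 + 10 + 6 = 131.
One more sock then forces some color to 37, so 131 + 1 = 132.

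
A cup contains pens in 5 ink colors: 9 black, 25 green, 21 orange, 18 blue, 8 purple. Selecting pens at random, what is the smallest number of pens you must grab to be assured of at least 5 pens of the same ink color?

Treat the 5 ink colors as pigeonholes.
The worst case takes 4 pens of each ink color without reaching 5 of any: 5 × 4 = 20.
The next pen must bring some ink color to 5, so 20 + 1 = 21.

21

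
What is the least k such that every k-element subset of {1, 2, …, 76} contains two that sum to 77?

Partition {1, …, 76} into 38 pairs: {1,76}, {2,75}, …, {38,39}.
Choosing 38 integers — say the integers 1 through 38 — takes one from each pair and avoids the property.
Choosing 39 forces two into the same pair by pigeonhole, and those sum to 77. So 39.

39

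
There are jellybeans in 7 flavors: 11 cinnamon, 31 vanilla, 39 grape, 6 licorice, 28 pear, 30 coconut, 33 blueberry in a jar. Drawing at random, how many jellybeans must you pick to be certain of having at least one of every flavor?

173

The hardest flavor to obtain is licorice: we could draw every other jellybean first — 178 − 6 = 172 jellybeans — without a single licorice one.
The next draw must be licorice, so 172 + 1 = 173.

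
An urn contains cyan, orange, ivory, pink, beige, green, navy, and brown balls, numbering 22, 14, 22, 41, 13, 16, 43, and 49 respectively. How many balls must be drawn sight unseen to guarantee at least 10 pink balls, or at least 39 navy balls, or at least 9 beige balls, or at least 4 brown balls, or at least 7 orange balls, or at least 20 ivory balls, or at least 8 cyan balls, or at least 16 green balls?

106

The worst case stops just short of every target: 7 cyan, 6 orange, 19 ivory, 9 pink, 8 beige, 15 green, 38 navy, 3 brown — 7 + 6 + 19 + 9 + 8 + 15 + 38 + 3 = 105 balls.
One more ball must push some color to its target, so 105 + 1 = 106.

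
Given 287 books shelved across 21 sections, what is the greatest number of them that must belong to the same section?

14

If each of the 21 sections held at most 13, the total would be at most 21 × 13 = 273 < 287, a contradiction.
So at least one holds ⌈287/21⌉ = 14.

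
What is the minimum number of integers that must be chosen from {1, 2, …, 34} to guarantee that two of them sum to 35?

18

Partition {1, …, 34} into 17 pairs: {1,34}, {2,33}, …, {17,18}.
Choosing 17 integers — say the integers 1 through 17 — takes one from each pair and avoids the property.
Choosing 18 forces two into the same pair by pigeonhole, and those sum to 35. So 18.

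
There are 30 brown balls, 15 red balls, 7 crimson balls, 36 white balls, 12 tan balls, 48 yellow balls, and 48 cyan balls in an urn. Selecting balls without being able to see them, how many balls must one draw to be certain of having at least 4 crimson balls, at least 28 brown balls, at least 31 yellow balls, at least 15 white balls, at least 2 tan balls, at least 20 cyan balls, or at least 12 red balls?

The worst case stops just short of every target: 27 brown, 11 red, 3 crimson, 14 white, 1 tan, 30 yellow, 19 cyan — 27 + 11 + 3 + 14 + 1 + 30 + 19 = 105 balls.
One more ball must push some color to its target, so 105 + 1 = 106.

106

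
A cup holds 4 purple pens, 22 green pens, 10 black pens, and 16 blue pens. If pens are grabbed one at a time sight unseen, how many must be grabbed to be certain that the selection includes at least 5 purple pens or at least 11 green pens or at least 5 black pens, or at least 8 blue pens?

26

The worst case stops just short of every target: 4 purple, 10 green, 4 black, 7 blue — 4 + 10 + 4 + 7 = 25 pens.
One more pen must push some ink color to its target, so 25 + 1 = 26.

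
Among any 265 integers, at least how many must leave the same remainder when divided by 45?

6

The 265 integers fall into 45 residue classes modulo 45.
If each of the 45 residue classes modulo 45 held at most 5, the total would be at most 45 × 5 = 225 < 265, a contradiction.
So at least one holds ⌈265/45⌉ = 6.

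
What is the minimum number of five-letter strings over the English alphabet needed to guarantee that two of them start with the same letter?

There are 26 possible first letters acting as pigeonholes.
With 26 five-letter strings over the English alphabet we could place one in each, avoiding any repeat.
One more forces some class to hold 2, so 26 + 1 = 27.

27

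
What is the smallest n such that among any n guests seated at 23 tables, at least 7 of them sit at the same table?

139

There are 23 tables acting as pigeonholes.
With 23 × 6 = 138 guests we could place exactly 6 in each, with no class reaching 7.
One more forces some class to hold 7, so 138 + 1 = 139.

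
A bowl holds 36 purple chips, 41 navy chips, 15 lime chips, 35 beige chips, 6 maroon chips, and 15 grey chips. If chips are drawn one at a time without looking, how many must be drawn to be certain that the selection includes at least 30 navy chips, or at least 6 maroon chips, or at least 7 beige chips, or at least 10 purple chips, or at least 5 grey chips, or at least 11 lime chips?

64

The worst case stops just short of every target: 9 purple, 29 navy, 10 lime, 6 beige, 5 maroon, 4 grey — 9 + 29 + 10 + 6 + 5 + 4 = 63 chips.
One more chip must push some color to its target, so 63 + 1 = 64.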